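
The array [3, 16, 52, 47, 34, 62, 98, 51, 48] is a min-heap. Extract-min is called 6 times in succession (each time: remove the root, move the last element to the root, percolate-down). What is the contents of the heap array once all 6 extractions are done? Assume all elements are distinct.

extract-min #1 returns 3:
  remove root 3; move last element 48 to root → [48, 16, 52, 47, 34, 62, 98, 51]
  48 vs smaller child 16 at index 1, swap → [16, 48, 52, 47, 34, 62, 98, 51]
  48 vs smaller child 34 at index 4, swap → [16, 34, 52, 47, 48, 62, 98, 51]
extract-min #2 returns 16:
  remove root 16; move last element 51 to root → [51, 34, 52, 47, 48, 62, 98]
  51 vs smaller child 34 at index 1, swap → [34, 51, 52, 47, 48, 62, 98]
  51 vs smaller child 47 at index 3, swap → [34, 47, 52, 51, 48, 62, 98]
extract-min #3 returns 34:
  remove root 34; move last element 98 to root → [98, 47, 52, 51, 48, 62]
  98 vs smaller child 47 at index 1, swap → [47, 98, 52, 51, 48, 62]
  98 vs smaller child 48 at index 4, swap → [47, 48, 52, 51, 98, 62]
extract-min #4 returns 47:
  remove root 47; move last element 62 to root → [62, 48, 52, 51, 98]
  62 vs smaller child 48 at index 1, swap → [48, 62, 52, 51, 98]
  62 vs smaller child 51 at index 3, swap → [48, 51, 52, 62, 98]
extract-min #5 returns 48:
  remove root 48; move last element 98 to root → [98, 51, 52, 62]
  98 vs smaller child 51 at index 1, swap → [51, 98, 52, 62]
  98 vs only child 62 at index 3, swap → [51, 62, 52, 98]
extract-min #6 returns 51:
  remove root 51; move last element 98 to root → [98, 62, 52]
  98 vs smaller child 52 at index 2, swap → [52, 62, 98]

[52, 62, 98]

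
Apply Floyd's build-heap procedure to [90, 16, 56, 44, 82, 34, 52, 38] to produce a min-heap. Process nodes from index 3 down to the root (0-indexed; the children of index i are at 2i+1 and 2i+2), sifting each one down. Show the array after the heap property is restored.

[16, 38, 34, 44, 82, 56, 52, 90]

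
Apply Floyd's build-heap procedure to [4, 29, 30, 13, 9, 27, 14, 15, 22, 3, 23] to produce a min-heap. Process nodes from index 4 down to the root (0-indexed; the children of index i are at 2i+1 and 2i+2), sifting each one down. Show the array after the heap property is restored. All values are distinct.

[3, 4, 14, 13, 9, 27, 30, 15, 22, 29, 23]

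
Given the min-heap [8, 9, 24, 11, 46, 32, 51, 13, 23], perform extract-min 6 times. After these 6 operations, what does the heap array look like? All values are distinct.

extract-min #1 returns 8:
  remove root 8; move last element 23 to root → [23, 9, 24, 11, 46, 32, 51, 13]
  23 vs smaller child 9 at index 1, swap → [9, 23, 24, 11, 46, 32, 51, 13]
  23 vs smaller child 11 at index 3, swap → [9, 11, 24, 23, 46, 32, 51, 13]
  23 vs only child 13 at index 7, swap → [9, 11, 24, 13, 46, 32, 51, 23]
extract-min #2 returns 9:
  remove root 9; move last element 23 to root → [23, 11, 24, 13, 46, 32, 51]
  23 vs smaller child 11 at index 1, swap → [11, 23, 24, 13, 46, 32, 51]
  23 vs smaller child 13 at index 3, swap → [11, 13, 24, 23, 46, 32, 51]
extract-min #3 returns 11:
  remove root 11; move last element 51 to root → [51, 13, 24, 23, 46, 32]
  51 vs smaller child 13 at index 1, swap → [13, 51, 24, 23, 46, 32]
  51 vs smaller child 23 at index 3, swap → [13, 23, 24, 51, 46, 32]
extract-min #4 returns 13:
  remove root 13; move last element 32 to root → [32, 23, 24, 51, 46]
  32 vs smaller child 23 at index 1, swap → [23, 32, 24, 51, 46]
extract-min #5 returns 23:
  remove root 23; move last element 46 to root → [46, 32, 24, 51]
  46 vs smaller child 24 at index 2, swap → [24, 32, 46, 51]
extract-min #6 returns 24:
  remove root 24; move last element 51 to root → [51, 32, 46]
  51 vs smaller child 32 at index 1, swap → [32, 51, 46]

[32, 51, 46]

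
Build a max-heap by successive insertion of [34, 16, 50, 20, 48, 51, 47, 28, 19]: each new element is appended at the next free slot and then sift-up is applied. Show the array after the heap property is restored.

Insert 34:
  append 34 at index 0 → [34] (no swap needed)
Insert 16:
  append 16 at index 1 → [34, 16] (no swap needed)
Insert 50:
  append 50 at index 2 → [34, 16, 50]
  50 > parent 34 at index 0, swap → [50, 16, 34]
Insert 20:
  append 20 at index 3 → [50, 16, 34, 20]
  20 > parent 16 at index 1, swap → [50, 20, 34, 16]
Insert 48:
  append 48 at index 4 → [50, 20, 34, 16, 48]
  48 > parent 20 at index 1, swap → [50, 48, 34, 16, 20]
Insert 51:
  append 51 at index 5 → [50, 48, 34, 16, 20, 51]
  51 > parent 34 at index 2, swap → [50, 48, 51, 16, 20, 34]
  51 > parent 50 at index 0, swap → [51, 48, 50, 16, 20, 34]
Insert 47:
  append 47 at index 6 → [51, 48, 50, 16, 20, 34, 47] (no swap needed)
Insert 28:
  append 28 at index 7 → [51, 48, 50, 16, 20, 34, 47, 28]
  28 > parent 16 at index 3, swap → [51, 48, 50, 28, 20, 34, 47, 16]
Insert 19:
  append 19 at index 8 → [51, 48, 50, 28, 20, 34, 47, 16, 19] (no swap needed)

[51, 48, 50, 28, 20, 34, 47, 16, 19]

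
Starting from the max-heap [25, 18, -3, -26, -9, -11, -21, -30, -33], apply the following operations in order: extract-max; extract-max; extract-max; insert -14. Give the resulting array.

extract-max → returns 25:
  remove root 25; move last element -33 to root → [-33, 18, -3, -26, -9, -11, -21, -30]
  -33 vs larger child 18 at index 1, swap → [18, -33, -3, -26, -9, -11, -21, -30]
  -33 vs larger child -9 at index 4, swap → [18, -9, -3, -26, -33, -11, -21, -30]
extract-max → returns 18:
  remove root 18; move last element -30 to root → [-30, -9, -3, -26, -33, -11, -21]
  -30 vs larger child -3 at index 2, swap → [-3, -9, -30, -26, -33, -11, -21]
  -30 vs larger child -11 at index 5, swap → [-3, -9, -11, -26, -33, -30, -21]
extract-max → returns -3:
  remove root -3; move last element -21 to root → [-21, -9, -11, -26, -33, -30]
  -21 vs larger child -9 at index 1, swap → [-9, -21, -11, -26, -33, -30]
insert -14:
  append -14 at index 6 → [-9, -21, -11, -26, -33, -30, -14] (no swap needed)

[-9, -21, -11, -26, -33, -30, -14]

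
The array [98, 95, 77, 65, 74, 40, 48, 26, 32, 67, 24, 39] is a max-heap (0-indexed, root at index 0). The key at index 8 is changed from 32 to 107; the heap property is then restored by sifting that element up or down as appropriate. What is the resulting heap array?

set index 8 from 32 to 107 → [98, 95, 77, 65, 74, 40, 48, 26, 107, 67, 24, 39]
107 > parent 65 at index 3, swap → [98, 95, 77, 107, 74, 40, 48, 26, 65, 67, 24, 39]
107 > parent 95 at index 1, swap → [98, 107, 77, 95, 74, 40, 48, 26, 65, 67, 24, 39]
107 > parent 98 at index 0, swap → [107, 98, 77, 95, 74, 40, 48, 26, 65, 67, 24, 39]

[107, 98, 77, 95, 74, 40, 48, 26, 65, 67, 24, 39]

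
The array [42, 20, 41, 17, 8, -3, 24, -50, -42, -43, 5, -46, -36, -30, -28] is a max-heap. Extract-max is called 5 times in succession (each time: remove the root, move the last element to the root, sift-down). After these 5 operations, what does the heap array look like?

[8, 5, -3, -36, -43, -30, -28, -50, -42, -46]

extract-max #1 returns 42:
  remove root 42; move last element -28 to root → [-28, 20, 41, 17, 8, -3, 24, -50, -42, -43, 5, -46, -36, -30]
  -28 vs larger child 41 at index 2, swap → [41, 20, -28, 17, 8, -3, 24, -50, -42, -43, 5, -46, -36, -30]
  -28 vs larger child 24 at index 6, swap → [41, 20, 24, 17, 8, -3, -28, -50, -42, -43, 5, -46, -36, -30]
extract-max #2 returns 41:
  remove root 41; move last element -30 to root → [-30, 20, 24, 17, 8, -3, -28, -50, -42, -43, 5, -46, -36]
  -30 vs larger child 24 at index 2, swap → [24, 20, -30, 17, 8, -3, -28, -50, -42, -43, 5, -46, -36]
  -30 vs larger child -3 at index 5, swap → [24, 20, -3, 17, 8, -30, -28, -50, -42, -43, 5, -46, -36]
extract-max #3 returns 24:
  remove root 24; move last element -36 to root → [-36, 20, -3, 17, 8, -30, -28, -50, -42, -43, 5, -46]
  -36 vs larger child 20 at index 1, swap → [20, -36, -3, 17, 8, -30, -28, -50, -42, -43, 5, -46]
  -36 vs larger child 17 at index 3, swap → [20, 17, -3, -36, 8, -30, -28, -50, -42, -43, 5, -46]
extract-max #4 returns 20:
  remove root 20; move last element -46 to root → [-46, 17, -3, -36, 8, -30, -28, -50, -42, -43, 5]
  -46 vs larger child 17 at index 1, swap → [17, -46, -3, -36, 8, -30, -28, -50, -42, -43, 5]
  -46 vs larger child 8 at index 4, swap → [17, 8, -3, -36, -46, -30, -28, -50, -42, -43, 5]
  -46 vs larger child 5 at index 10, swap → [17, 8, -3, -36, 5, -30, -28, -50, -42, -43, -46]
extract-max #5 returns 17:
  remove root 17; move last element -46 to root → [-46, 8, -3, -36, 5, -30, -28, -50, -42, -43]
  -46 vs larger child 8 at index 1, swap → [8, -46, -3, -36, 5, -30, -28, -50, -42, -43]
  -46 vs larger child 5 at index 4, swap → [8, 5, -3, -36, -46, -30, -28, -50, -42, -43]
  -46 vs only child -43 at index 9, swap → [8, 5, -3, -36, -43, -30, -28, -50, -42, -46]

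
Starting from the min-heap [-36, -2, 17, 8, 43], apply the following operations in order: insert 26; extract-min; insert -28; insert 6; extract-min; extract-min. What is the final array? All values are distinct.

[6, 8, 17, 26, 43]

insert 26:
  append 26 at index 5 → [-36, -2, 17, 8, 43, 26] (no swap needed)
extract-min → returns -36:
  remove root -36; move last element 26 to root → [26, -2, 17, 8, 43]
  26 vs smaller child -2 at index 1, swap → [-2, 26, 17, 8, 43]
  26 vs smaller child 8 at index 3, swap → [-2, 8, 17, 26, 43]
insert -28:
  append -28 at index 5 → [-2, 8, 17, 26, 43, -28]
  -28 < parent 17 at index 2, swap → [-2, 8, -28, 26, 43, 17]
  -28 < parent -2 at index 0, swap → [-28, 8, -2, 26, 43, 17]
insert 6:
  append 6 at index 6 → [-28, 8, -2, 26, 43, 17, 6] (no swap needed)
extract-min → returns -28:
  remove root -28; move last element 6 to root → [6, 8, -2, 26, 43, 17]
  6 vs smaller child -2 at index 2, swap → [-2, 8, 6, 26, 43, 17]
extract-min → returns -2:
  remove root -2; move last element 17 to root → [17, 8, 6, 26, 43]
  17 vs smaller child 6 at index 2, swap → [6, 8, 17, 26, 43]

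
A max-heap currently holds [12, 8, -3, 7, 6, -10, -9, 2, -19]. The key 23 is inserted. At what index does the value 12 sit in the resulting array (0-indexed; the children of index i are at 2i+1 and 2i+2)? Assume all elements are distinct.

append 23 at index 9 → [12, 8, -3, 7, 6, -10, -9, 2, -19, 23]
23 > parent 6 at index 4, swap → [12, 8, -3, 7, 23, -10, -9, 2, -19, 6]
23 > parent 8 at index 1, swap → [12, 23, -3, 7, 8, -10, -9, 2, -19, 6]
23 > parent 12 at index 0, swap → [23, 12, -3, 7, 8, -10, -9, 2, -19, 6]
resulting array: [23, 12, -3, 7, 8, -10, -9, 2, -19, 6]

1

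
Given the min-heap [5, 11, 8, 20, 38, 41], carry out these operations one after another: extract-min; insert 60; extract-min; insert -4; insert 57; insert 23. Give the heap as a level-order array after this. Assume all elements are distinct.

[-4, 20, 11, 23, 38, 41, 57, 60]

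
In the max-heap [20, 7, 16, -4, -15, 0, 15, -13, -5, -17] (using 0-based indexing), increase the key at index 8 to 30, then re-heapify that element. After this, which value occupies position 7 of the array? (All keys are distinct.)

-13

set index 8 from -5 to 30 → [20, 7, 16, -4, -15, 0, 15, -13, 30, -17]
30 > parent -4 at index 3, swap → [20, 7, 16, 30, -15, 0, 15, -13, -4, -17]
30 > parent 7 at index 1, swap → [20, 30, 16, 7, -15, 0, 15, -13, -4, -17]
30 > parent 20 at index 0, swap → [30, 20, 16, 7, -15, 0, 15, -13, -4, -17]
resulting array: [30, 20, 16, 7, -15, 0, 15, -13, -4, -17]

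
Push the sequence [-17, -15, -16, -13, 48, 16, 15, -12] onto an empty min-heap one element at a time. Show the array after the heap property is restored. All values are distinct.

[-17, -15, -16, -13, 48, 16, 15, -12]

Insert -17:
  append -17 at index 0 → [-17] (no swap needed)
Insert -15:
  append -15 at index 1 → [-17, -15] (no swap needed)
Insert -16:
  append -16 at index 2 → [-17, -15, -16] (no swap needed)
Insert -13:
  append -13 at index 3 → [-17, -15, -16, -13] (no swap needed)
Insert 48:
  append 48 at index 4 → [-17, -15, -16, -13, 48] (no swap needed)
Insert 16:
  append 16 at index 5 → [-17, -15, -16, -13, 48, 16] (no swap needed)
Insert 15:
  append 15 at index 6 → [-17, -15, -16, -13, 48, 16, 15] (no swap needed)
Insert -12:
  append -12 at index 7 → [-17, -15, -16, -13, 48, 16, 15, -12] (no swap needed)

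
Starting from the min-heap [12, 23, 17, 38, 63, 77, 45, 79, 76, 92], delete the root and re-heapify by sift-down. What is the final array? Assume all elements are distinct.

remove root 12; move last element 92 to root → [92, 23, 17, 38, 63, 77, 45, 79, 76]
92 vs smaller child 17 at index 2, swap → [17, 23, 92, 38, 63, 77, 45, 79, 76]
92 vs smaller child 45 at index 6, swap → [17, 23, 45, 38, 63, 77, 92, 79, 76]

[17, 23, 45, 38, 63, 77, 92, 79, 76]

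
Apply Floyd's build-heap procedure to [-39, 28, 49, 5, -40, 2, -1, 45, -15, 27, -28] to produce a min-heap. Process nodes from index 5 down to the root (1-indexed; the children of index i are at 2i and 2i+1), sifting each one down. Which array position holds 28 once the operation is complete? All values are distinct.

sift down from index 5: already satisfies heap property
sift down from index 4:
  5 vs smaller child -15 at index 9, swap → [-39, 28, 49, -15, -40, 2, -1, 45, 5, 27, -28]
sift down from index 3:
  49 vs smaller child -1 at index 7, swap → [-39, 28, -1, -15, -40, 2, 49, 45, 5, 27, -28]
sift down from index 2:
  28 vs smaller child -40 at index 5, swap → [-39, -40, -1, -15, 28, 2, 49, 45, 5, 27, -28]
  28 vs smaller child -28 at index 11, swap → [-39, -40, -1, -15, -28, 2, 49, 45, 5, 27, 28]
sift down from index 1:
  -39 vs smaller child -40 at index 2, swap → [-40, -39, -1, -15, -28, 2, 49, 45, 5, 27, 28]
resulting array: [-40, -39, -1, -15, -28, 2, 49, 45, 5, 27, 28]

11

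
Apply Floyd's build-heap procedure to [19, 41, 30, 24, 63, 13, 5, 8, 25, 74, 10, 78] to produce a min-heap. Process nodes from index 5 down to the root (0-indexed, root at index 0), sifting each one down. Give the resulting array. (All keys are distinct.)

sift down from index 5: already satisfies heap property
sift down from index 4:
  63 vs smaller child 10 at index 10, swap → [19, 41, 30, 24, 10, 13, 5, 8, 25, 74, 63, 78]
sift down from index 3:
  24 vs smaller child 8 at index 7, swap → [19, 41, 30, 8, 10, 13, 5, 24, 25, 74, 63, 78]
sift down from index 2:
  30 vs smaller child 5 at index 6, swap → [19, 41, 5, 8, 10, 13, 30, 24, 25, 74, 63, 78]
sift down from index 1:
  41 vs smaller child 8 at index 3, swap → [19, 8, 5, 41, 10, 13, 30, 24, 25, 74, 63, 78]
  41 vs smaller child 24 at index 7, swap → [19, 8, 5, 24, 10, 13, 30, 41, 25, 74, 63, 78]
sift down from index 0:
  19 vs smaller child 5 at index 2, swap → [5, 8, 19, 24, 10, 13, 30, 41, 25, 74, 63, 78]
  19 vs smaller child 13 at index 5, swap → [5, 8, 13, 24, 10, 19, 30, 41, 25, 74, 63, 78]

[5, 8, 13, 24, 10, 19, 30, 41, 25, 74, 63, 78]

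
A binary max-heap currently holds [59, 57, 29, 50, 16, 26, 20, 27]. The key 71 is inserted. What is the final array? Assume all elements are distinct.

append 71 at index 8 → [59, 57, 29, 50, 16, 26, 20, 27, 71]
71 > parent 50 at index 3, swap → [59, 57, 29, 71, 16, 26, 20, 27, 50]
71 > parent 57 at index 1, swap → [59, 71, 29, 57, 16, 26, 20, 27, 50]
71 > parent 59 at index 0, swap → [71, 59, 29, 57, 16, 26, 20, 27, 50]

[71, 59, 29, 57, 16, 26, 20, 27, 50]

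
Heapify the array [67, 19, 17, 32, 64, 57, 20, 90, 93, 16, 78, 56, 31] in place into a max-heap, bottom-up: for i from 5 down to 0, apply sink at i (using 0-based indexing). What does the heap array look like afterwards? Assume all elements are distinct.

[93, 90, 57, 67, 78, 56, 20, 19, 32, 16, 64, 17, 31]

sift down from index 5: already satisfies heap property
sift down from index 4:
  64 vs larger child 78 at index 10, swap → [67, 19, 17, 32, 78, 57, 20, 90, 93, 16, 64, 56, 31]
sift down from index 3:
  32 vs larger child 93 at index 8, swap → [67, 19, 17, 93, 78, 57, 20, 90, 32, 16, 64, 56, 31]
sift down from index 2:
  17 vs larger child 57 at index 5, swap → [67, 19, 57, 93, 78, 17, 20, 90, 32, 16, 64, 56, 31]
  17 vs larger child 56 at index 11, swap → [67, 19, 57, 93, 78, 56, 20, 90, 32, 16, 64, 17, 31]
sift down from index 1:
  19 vs larger child 93 at index 3, swap → [67, 93, 57, 19, 78, 56, 20, 90, 32, 16, 64, 17, 31]
  19 vs larger child 90 at index 7, swap → [67, 93, 57, 90, 78, 56, 20, 19, 32, 16, 64, 17, 31]
sift down from index 0:
  67 vs larger child 93 at index 1, swap → [93, 67, 57, 90, 78, 56, 20, 19, 32, 16, 64, 17, 31]
  67 vs larger child 90 at index 3, swap → [93, 90, 57, 67, 78, 56, 20, 19, 32, 16, 64, 17, 31]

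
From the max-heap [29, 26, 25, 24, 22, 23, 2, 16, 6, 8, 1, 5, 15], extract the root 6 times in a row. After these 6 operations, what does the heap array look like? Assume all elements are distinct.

[16, 15, 5, 6, 8, 1, 2]

extract-max #1 returns 29:
  remove root 29; move last element 15 to root → [15, 26, 25, 24, 22, 23, 2, 16, 6, 8, 1, 5]
  15 vs larger child 26 at index 1, swap → [26, 15, 25, 24, 22, 23, 2, 16, 6, 8, 1, 5]
  15 vs larger child 24 at index 3, swap → [26, 24, 25, 15, 22, 23, 2, 16, 6, 8, 1, 5]
  15 vs larger child 16 at index 7, swap → [26, 24, 25, 16, 22, 23, 2, 15, 6, 8, 1, 5]
extract-max #2 returns 26:
  remove root 26; move last element 5 to root → [5, 24, 25, 16, 22, 23, 2, 15, 6, 8, 1]
  5 vs larger child 25 at index 2, swap → [25, 24, 5, 16, 22, 23, 2, 15, 6, 8, 1]
  5 vs larger child 23 at index 5, swap → [25, 24, 23, 16, 22, 5, 2, 15, 6, 8, 1]
extract-max #3 returns 25:
  remove root 25; move last element 1 to root → [1, 24, 23, 16, 22, 5, 2, 15, 6, 8]
  1 vs larger child 24 at index 1, swap → [24, 1, 23, 16, 22, 5, 2, 15, 6, 8]
  1 vs larger child 22 at index 4, swap → [24, 22, 23, 16, 1, 5, 2, 15, 6, 8]
  1 vs only child 8 at index 9, swap → [24, 22, 23, 16, 8, 5, 2, 15, 6, 1]
extract-max #4 returns 24:
  remove root 24; move last element 1 to root → [1, 22, 23, 16, 8, 5, 2, 15, 6]
  1 vs larger child 23 at index 2, swap → [23, 22, 1, 16, 8, 5, 2, 15, 6]
  1 vs larger child 5 at index 5, swap → [23, 22, 5, 16, 8, 1, 2, 15, 6]
extract-max #5 returns 23:
  remove root 23; move last element 6 to root → [6, 22, 5, 16, 8, 1, 2, 15]
  6 vs larger child 22 at index 1, swap → [22, 6, 5, 16, 8, 1, 2, 15]
  6 vs larger child 16 at index 3, swap → [22, 16, 5, 6, 8, 1, 2, 15]
  6 vs only child 15 at index 7, swap → [22, 16, 5, 15, 8, 1, 2, 6]
extract-max #6 returns 22:
  remove root 22; move last element 6 to root → [6, 16, 5, 15, 8, 1, 2]
  6 vs larger child 16 at index 1, swap → [16, 6, 5, 15, 8, 1, 2]
  6 vs larger child 15 at index 3, swap → [16, 15, 5, 6, 8, 1, 2]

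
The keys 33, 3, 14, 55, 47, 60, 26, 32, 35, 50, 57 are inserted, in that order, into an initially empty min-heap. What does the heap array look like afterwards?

Insert 33:
  append 33 at index 0 → [33] (no swap needed)
Insert 3:
  append 3 at index 1 → [33, 3]
  3 < parent 33 at index 0, swap → [3, 33]
Insert 14:
  append 14 at index 2 → [3, 33, 14] (no swap needed)
Insert 55:
  append 55 at index 3 → [3, 33, 14, 55] (no swap needed)
Insert 47:
  append 47 at index 4 → [3, 33, 14, 55, 47] (no swap needed)
Insert 60:
  append 60 at index 5 → [3, 33, 14, 55, 47, 60] (no swap needed)
Insert 26:
  append 26 at index 6 → [3, 33, 14, 55, 47, 60, 26] (no swap needed)
Insert 32:
  append 32 at index 7 → [3, 33, 14, 55, 47, 60, 26, 32]
  32 < parent 55 at index 3, swap → [3, 33, 14, 32, 47, 60, 26, 55]
  32 < parent 33 at index 1, swap → [3, 32, 14, 33, 47, 60, 26, 55]
Insert 35:
  append 35 at index 8 → [3, 32, 14, 33, 47, 60, 26, 55, 35] (no swap needed)
Insert 50:
  append 50 at index 9 → [3, 32, 14, 33, 47, 60, 26, 55, 35, 50] (no swap needed)
Insert 57:
  append 57 at index 10 → [3, 32, 14, 33, 47, 60, 26, 55, 35, 50, 57] (no swap needed)

[3, 32, 14, 33, 47, 60, 26, 55, 35, 50, 57]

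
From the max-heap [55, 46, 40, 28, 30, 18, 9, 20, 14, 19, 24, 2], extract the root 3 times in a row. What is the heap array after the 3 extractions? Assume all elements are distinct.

[30, 28, 18, 20, 24, 2, 9, 19, 14]

extract-max #1 returns 55:
  remove root 55; move last element 2 to root → [2, 46, 40, 28, 30, 18, 9, 20, 14, 19, 24]
  2 vs larger child 46 at index 1, swap → [46, 2, 40, 28, 30, 18, 9, 20, 14, 19, 24]
  2 vs larger child 30 at index 4, swap → [46, 30, 40, 28, 2, 18, 9, 20, 14, 19, 24]
  2 vs larger child 24 at index 10, swap → [46, 30, 40, 28, 24, 18, 9, 20, 14, 19, 2]
extract-max #2 returns 46:
  remove root 46; move last element 2 to root → [2, 30, 40, 28, 24, 18, 9, 20, 14, 19]
  2 vs larger child 40 at index 2, swap → [40, 30, 2, 28, 24, 18, 9, 20, 14, 19]
  2 vs larger child 18 at index 5, swap → [40, 30, 18, 28, 24, 2, 9, 20, 14, 19]
extract-max #3 returns 40:
  remove root 40; move last element 19 to root → [19, 30, 18, 28, 24, 2, 9, 20, 14]
  19 vs larger child 30 at index 1, swap → [30, 19, 18, 28, 24, 2, 9, 20, 14]
  19 vs larger child 28 at index 3, swap → [30, 28, 18, 19, 24, 2, 9, 20, 14]
  19 vs larger child 20 at index 7, swap → [30, 28, 18, 20, 24, 2, 9, 19, 14]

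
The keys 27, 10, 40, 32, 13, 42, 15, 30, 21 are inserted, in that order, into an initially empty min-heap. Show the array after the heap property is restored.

Insert 27:
  append 27 at index 0 → [27] (no swap needed)
Insert 10:
  append 10 at index 1 → [27, 10]
  10 < parent 27 at index 0, swap → [10, 27]
Insert 40:
  append 40 at index 2 → [10, 27, 40] (no swap needed)
Insert 32:
  append 32 at index 3 → [10, 27, 40, 32] (no swap needed)
Insert 13:
  append 13 at index 4 → [10, 27, 40, 32, 13]
  13 < parent 27 at index 1, swap → [10, 13, 40, 32, 27]
Insert 42:
  append 42 at index 5 → [10, 13, 40, 32, 27, 42] (no swap needed)
Insert 15:
  append 15 at index 6 → [10, 13, 40, 32, 27, 42, 15]
  15 < parent 40 at index 2, swap → [10, 13, 15, 32, 27, 42, 40]
Insert 30:
  append 30 at index 7 → [10, 13, 15, 32, 27, 42, 40, 30]
  30 < parent 32 at index 3, swap → [10, 13, 15, 30, 27, 42, 40, 32]
Insert 21:
  append 21 at index 8 → [10, 13, 15, 30, 27, 42, 40, 32, 21]
  21 < parent 30 at index 3, swap → [10, 13, 15, 21, 27, 42, 40, 32, 30]

[10, 13, 15, 21, 27, 42, 40, 32, 30]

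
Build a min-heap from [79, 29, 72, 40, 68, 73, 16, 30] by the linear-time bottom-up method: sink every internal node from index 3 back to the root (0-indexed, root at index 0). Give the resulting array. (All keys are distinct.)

[16, 29, 72, 30, 68, 73, 79, 40]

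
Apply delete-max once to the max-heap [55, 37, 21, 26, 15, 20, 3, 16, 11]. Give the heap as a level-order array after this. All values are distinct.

remove root 55; move last element 11 to root → [11, 37, 21, 26, 15, 20, 3, 16]
11 vs larger child 37 at index 1, swap → [37, 11, 21, 26, 15, 20, 3, 16]
11 vs larger child 26 at index 3, swap → [37, 26, 21, 11, 15, 20, 3, 16]
11 vs only child 16 at index 7, swap → [37, 26, 21, 16, 15, 20, 3, 11]

[37, 26, 21, 16, 15, 20, 3, 11]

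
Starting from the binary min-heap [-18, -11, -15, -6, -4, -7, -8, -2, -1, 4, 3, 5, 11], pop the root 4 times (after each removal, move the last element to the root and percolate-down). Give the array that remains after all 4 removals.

[-7, -6, 3, -2, -4, 4, 11, 5, -1]

extract-min #1 returns -18:
  remove root -18; move last element 11 to root → [11, -11, -15, -6, -4, -7, -8, -2, -1, 4, 3, 5]
  11 vs smaller child -15 at index 2, swap → [-15, -11, 11, -6, -4, -7, -8, -2, -1, 4, 3, 5]
  11 vs smaller child -8 at index 6, swap → [-15, -11, -8, -6, -4, -7, 11, -2, -1, 4, 3, 5]
extract-min #2 returns -15:
  remove root -15; move last element 5 to root → [5, -11, -8, -6, -4, -7, 11, -2, -1, 4, 3]
  5 vs smaller child -11 at index 1, swap → [-11, 5, -8, -6, -4, -7, 11, -2, -1, 4, 3]
  5 vs smaller child -6 at index 3, swap → [-11, -6, -8, 5, -4, -7, 11, -2, -1, 4, 3]
  5 vs smaller child -2 at index 7, swap → [-11, -6, -8, -2, -4, -7, 11, 5, -1, 4, 3]
extract-min #3 returns -11:
  remove root -11; move last element 3 to root → [3, -6, -8, -2, -4, -7, 11, 5, -1, 4]
  3 vs smaller child -8 at index 2, swap → [-8, -6, 3, -2, -4, -7, 11, 5, -1, 4]
  3 vs smaller child -7 at index 5, swap → [-8, -6, -7, -2, -4, 3, 11, 5, -1, 4]
extract-min #4 returns -8:
  remove root -8; move last element 4 to root → [4, -6, -7, -2, -4, 3, 11, 5, -1]
  4 vs smaller child -7 at index 2, swap → [-7, -6, 4, -2, -4, 3, 11, 5, -1]
  4 vs smaller child 3 at index 5, swap → [-7, -6, 3, -2, -4, 4, 11, 5, -1]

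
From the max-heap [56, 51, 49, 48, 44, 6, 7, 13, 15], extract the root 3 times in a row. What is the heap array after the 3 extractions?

[48, 44, 13, 15, 7, 6]

extract-max #1 returns 56:
  remove root 56; move last element 15 to root → [15, 51, 49, 48, 44, 6, 7, 13]
  15 vs larger child 51 at index 1, swap → [51, 15, 49, 48, 44, 6, 7, 13]
  15 vs larger child 48 at index 3, swap → [51, 48, 49, 15, 44, 6, 7, 13]
extract-max #2 returns 51:
  remove root 51; move last element 13 to root → [13, 48, 49, 15, 44, 6, 7]
  13 vs larger child 49 at index 2, swap → [49, 48, 13, 15, 44, 6, 7]
extract-max #3 returns 49:
  remove root 49; move last element 7 to root → [7, 48, 13, 15, 44, 6]
  7 vs larger child 48 at index 1, swap → [48, 7, 13, 15, 44, 6]
  7 vs larger child 44 at index 4, swap → [48, 44, 13, 15, 7, 6]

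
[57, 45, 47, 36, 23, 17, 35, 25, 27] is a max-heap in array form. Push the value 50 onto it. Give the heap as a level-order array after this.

[57, 50, 47, 36, 45, 17, 35, 25, 27, 23]

append 50 at index 9 → [57, 45, 47, 36, 23, 17, 35, 25, 27, 50]
50 > parent 23 at index 4, swap → [57, 45, 47, 36, 50, 17, 35, 25, 27, 23]
50 > parent 45 at index 1, swap → [57, 50, 47, 36, 45, 17, 35, 25, 27, 23]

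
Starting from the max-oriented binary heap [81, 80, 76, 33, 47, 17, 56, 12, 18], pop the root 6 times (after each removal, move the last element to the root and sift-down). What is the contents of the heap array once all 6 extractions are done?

[18, 12, 17]

extract-max #1 returns 81:
  remove root 81; move last element 18 to root → [18, 80, 76, 33, 47, 17, 56, 12]
  18 vs larger child 80 at index 1, swap → [80, 18, 76, 33, 47, 17, 56, 12]
  18 vs larger child 47 at index 4, swap → [80, 47, 76, 33, 18, 17, 56, 12]
extract-max #2 returns 80:
  remove root 80; move last element 12 to root → [12, 47, 76, 33, 18, 17, 56]
  12 vs larger child 76 at index 2, swap → [76, 47, 12, 33, 18, 17, 56]
  12 vs larger child 56 at index 6, swap → [76, 47, 56, 33, 18, 17, 12]
extract-max #3 returns 76:
  remove root 76; move last element 12 to root → [12, 47, 56, 33, 18, 17]
  12 vs larger child 56 at index 2, swap → [56, 47, 12, 33, 18, 17]
  12 vs only child 17 at index 5, swap → [56, 47, 17, 33, 18, 12]
extract-max #4 returns 56:
  remove root 56; move last element 12 to root → [12, 47, 17, 33, 18]
  12 vs larger child 47 at index 1, swap → [47, 12, 17, 33, 18]
  12 vs larger child 33 at index 3, swap → [47, 33, 17, 12, 18]
extract-max #5 returns 47:
  remove root 47; move last element 18 to root → [18, 33, 17, 12]
  18 vs larger child 33 at index 1, swap → [33, 18, 17, 12]
extract-max #6 returns 33:
  remove root 33; move last element 12 to root → [12, 18, 17]
  12 vs larger child 18 at index 1, swap → [18, 12, 17]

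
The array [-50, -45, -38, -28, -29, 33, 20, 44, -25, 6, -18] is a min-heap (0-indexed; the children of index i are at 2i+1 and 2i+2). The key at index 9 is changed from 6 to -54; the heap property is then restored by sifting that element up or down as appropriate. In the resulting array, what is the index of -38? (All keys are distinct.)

set index 9 from 6 to -54 → [-50, -45, -38, -28, -29, 33, 20, 44, -25, -54, -18]
-54 < parent -29 at index 4, swap → [-50, -45, -38, -28, -54, 33, 20, 44, -25, -29, -18]
-54 < parent -45 at index 1, swap → [-50, -54, -38, -28, -45, 33, 20, 44, -25, -29, -18]
-54 < parent -50 at index 0, swap → [-54, -50, -38, -28, -45, 33, 20, 44, -25, -29, -18]
resulting array: [-54, -50, -38, -28, -45, 33, 20, 44, -25, -29, -18]

2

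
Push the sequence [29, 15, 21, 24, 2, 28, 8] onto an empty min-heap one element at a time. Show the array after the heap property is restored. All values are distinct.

[2, 15, 8, 29, 24, 28, 21]

Insert 29:
  append 29 at index 0 → [29] (no swap needed)
Insert 15:
  append 15 at index 1 → [29, 15]
  15 < parent 29 at index 0, swap → [15, 29]
Insert 21:
  append 21 at index 2 → [15, 29, 21] (no swap needed)
Insert 24:
  append 24 at index 3 → [15, 29, 21, 24]
  24 < parent 29 at index 1, swap → [15, 24, 21, 29]
Insert 2:
  append 2 at index 4 → [15, 24, 21, 29, 2]
  2 < parent 24 at index 1, swap → [15, 2, 21, 29, 24]
  2 < parent 15 at index 0, swap → [2, 15, 21, 29, 24]
Insert 28:
  append 28 at index 5 → [2, 15, 21, 29, 24, 28] (no swap needed)
Insert 8:
  append 8 at index 6 → [2, 15, 21, 29, 24, 28, 8]
  8 < parent 21 at index 2, swap → [2, 15, 8, 29, 24, 28, 21]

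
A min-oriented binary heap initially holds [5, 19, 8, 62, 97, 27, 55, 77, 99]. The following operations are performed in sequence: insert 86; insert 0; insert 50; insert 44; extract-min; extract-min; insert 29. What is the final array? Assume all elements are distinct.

insert 86:
  append 86 at index 9 → [5, 19, 8, 62, 97, 27, 55, 77, 99, 86]
  86 < parent 97 at index 4, swap → [5, 19, 8, 62, 86, 27, 55, 77, 99, 97]
insert 0:
  append 0 at index 10 → [5, 19, 8, 62, 86, 27, 55, 77, 99, 97, 0]
  0 < parent 86 at index 4, swap → [5, 19, 8, 62, 0, 27, 55, 77, 99, 97, 86]
  0 < parent 19 at index 1, swap → [5, 0, 8, 62, 19, 27, 55, 77, 99, 97, 86]
  0 < parent 5 at index 0, swap → [0, 5, 8, 62, 19, 27, 55, 77, 99, 97, 86]
insert 50:
  append 50 at index 11 → [0, 5, 8, 62, 19, 27, 55, 77, 99, 97, 86, 50] (no swap needed)
insert 44:
  append 44 at index 12 → [0, 5, 8, 62, 19, 27, 55, 77, 99, 97, 86, 50, 44] (no swap needed)
extract-min → returns 0:
  remove root 0; move last element 44 to root → [44, 5, 8, 62, 19, 27, 55, 77, 99, 97, 86, 50]
  44 vs smaller child 5 at index 1, swap → [5, 44, 8, 62, 19, 27, 55, 77, 99, 97, 86, 50]
  44 vs smaller child 19 at index 4, swap → [5, 19, 8, 62, 44, 27, 55, 77, 99, 97, 86, 50]
extract-min → returns 5:
  remove root 5; move last element 50 to root → [50, 19, 8, 62, 44, 27, 55, 77, 99, 97, 86]
  50 vs smaller child 8 at index 2, swap → [8, 19, 50, 62, 44, 27, 55, 77, 99, 97, 86]
  50 vs smaller child 27 at index 5, swap → [8, 19, 27, 62, 44, 50, 55, 77, 99, 97, 86]
insert 29:
  append 29 at index 11 → [8, 19, 27, 62, 44, 50, 55, 77, 99, 97, 86, 29]
  29 < parent 50 at index 5, swap → [8, 19, 27, 62, 44, 29, 55, 77, 99, 97, 86, 50]

[8, 19, 27, 62, 44, 29, 55, 77, 99, 97, 86, 50]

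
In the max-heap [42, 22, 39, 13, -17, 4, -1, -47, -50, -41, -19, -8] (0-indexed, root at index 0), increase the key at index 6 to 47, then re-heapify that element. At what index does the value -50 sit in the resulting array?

set index 6 from -1 to 47 → [42, 22, 39, 13, -17, 4, 47, -47, -50, -41, -19, -8]
47 > parent 39 at index 2, swap → [42, 22, 47, 13, -17, 4, 39, -47, -50, -41, -19, -8]
47 > parent 42 at index 0, swap → [47, 22, 42, 13, -17, 4, 39, -47, -50, -41, -19, -8]
resulting array: [47, 22, 42, 13, -17, 4, 39, -47, -50, -41, -19, -8]

8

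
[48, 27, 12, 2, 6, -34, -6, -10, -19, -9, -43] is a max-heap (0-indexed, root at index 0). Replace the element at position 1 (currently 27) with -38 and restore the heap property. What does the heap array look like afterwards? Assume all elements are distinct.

[48, 6, 12, 2, -9, -34, -6, -10, -19, -38, -43]

set index 1 from 27 to -38 → [48, -38, 12, 2, 6, -34, -6, -10, -19, -9, -43]
-38 vs larger child 6 at index 4, swap → [48, 6, 12, 2, -38, -34, -6, -10, -19, -9, -43]
-38 vs larger child -9 at index 9, swap → [48, 6, 12, 2, -9, -34, -6, -10, -19, -38, -43]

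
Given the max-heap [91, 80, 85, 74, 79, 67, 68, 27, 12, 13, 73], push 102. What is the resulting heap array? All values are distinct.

[102, 80, 91, 74, 79, 85, 68, 27, 12, 13, 73, 67]

append 102 at index 11 → [91, 80, 85, 74, 79, 67, 68, 27, 12, 13, 73, 102]
102 > parent 67 at index 5, swap → [91, 80, 85, 74, 79, 102, 68, 27, 12, 13, 73, 67]
102 > parent 85 at index 2, swap → [91, 80, 102, 74, 79, 85, 68, 27, 12, 13, 73, 67]
102 > parent 91 at index 0, swap → [102, 80, 91, 74, 79, 85, 68, 27, 12, 13, 73, 67]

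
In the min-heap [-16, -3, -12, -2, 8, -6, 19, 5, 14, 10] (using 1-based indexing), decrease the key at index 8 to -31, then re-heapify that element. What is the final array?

[-31, -16, -12, -3, 8, -6, 19, -2, 14, 10]

set index 8 from 5 to -31 → [-16, -3, -12, -2, 8, -6, 19, -31, 14, 10]
-31 < parent -2 at index 4, swap → [-16, -3, -12, -31, 8, -6, 19, -2, 14, 10]
-31 < parent -3 at index 2, swap → [-16, -31, -12, -3, 8, -6, 19, -2, 14, 10]
-31 < parent -16 at index 1, swap → [-31, -16, -12, -3, 8, -6, 19, -2, 14, 10]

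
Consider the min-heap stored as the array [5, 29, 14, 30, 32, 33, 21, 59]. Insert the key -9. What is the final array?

append -9 at index 8 → [5, 29, 14, 30, 32, 33, 21, 59, -9]
-9 < parent 30 at index 3, swap → [5, 29, 14, -9, 32, 33, 21, 59, 30]
-9 < parent 29 at index 1, swap → [5, -9, 14, 29, 32, 33, 21, 59, 30]
-9 < parent 5 at index 0, swap → [-9, 5, 14, 29, 32, 33, 21, 59, 30]

[-9, 5, 14, 29, 32, 33, 21, 59, 30]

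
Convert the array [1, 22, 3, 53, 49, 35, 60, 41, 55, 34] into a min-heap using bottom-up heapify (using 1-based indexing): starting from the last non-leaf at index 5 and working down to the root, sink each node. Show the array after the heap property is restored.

sift down from index 5:
  49 vs only child 34 at index 10, swap → [1, 22, 3, 53, 34, 35, 60, 41, 55, 49]
sift down from index 4:
  53 vs smaller child 41 at index 8, swap → [1, 22, 3, 41, 34, 35, 60, 53, 55, 49]
sift down from index 3: already satisfies heap property
sift down from index 2: already satisfies heap property
sift down from index 1: already satisfies heap property

[1, 22, 3, 41, 34, 35, 60, 53, 55, 49]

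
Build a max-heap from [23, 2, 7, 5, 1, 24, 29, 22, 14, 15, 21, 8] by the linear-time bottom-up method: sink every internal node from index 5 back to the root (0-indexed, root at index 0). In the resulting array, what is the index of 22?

1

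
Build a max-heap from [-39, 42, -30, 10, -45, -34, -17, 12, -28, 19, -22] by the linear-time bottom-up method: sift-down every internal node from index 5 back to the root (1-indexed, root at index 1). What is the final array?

[42, 19, -17, 12, -22, -34, -30, 10, -28, -45, -39]

sift down from index 5:
  -45 vs larger child 19 at index 10, swap → [-39, 42, -30, 10, 19, -34, -17, 12, -28, -45, -22]
sift down from index 4:
  10 vs larger child 12 at index 8, swap → [-39, 42, -30, 12, 19, -34, -17, 10, -28, -45, -22]
sift down from index 3:
  -30 vs larger child -17 at index 7, swap → [-39, 42, -17, 12, 19, -34, -30, 10, -28, -45, -22]
sift down from index 2: already satisfies heap property
sift down from index 1:
  -39 vs larger child 42 at index 2, swap → [42, -39, -17, 12, 19, -34, -30, 10, -28, -45, -22]
  -39 vs larger child 19 at index 5, swap → [42, 19, -17, 12, -39, -34, -30, 10, -28, -45, -22]
  -39 vs larger child -22 at index 11, swap → [42, 19, -17, 12, -22, -34, -30, 10, -28, -45, -39]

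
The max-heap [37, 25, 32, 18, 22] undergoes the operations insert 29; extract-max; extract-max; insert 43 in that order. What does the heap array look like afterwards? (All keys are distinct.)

[43, 29, 22, 18, 25]

insert 29:
  append 29 at index 5 → [37, 25, 32, 18, 22, 29] (no swap needed)
extract-max → returns 37:
  remove root 37; move last element 29 to root → [29, 25, 32, 18, 22]
  29 vs larger child 32 at index 2, swap → [32, 25, 29, 18, 22]
extract-max → returns 32:
  remove root 32; move last element 22 to root → [22, 25, 29, 18]
  22 vs larger child 29 at index 2, swap → [29, 25, 22, 18]
insert 43:
  append 43 at index 4 → [29, 25, 22, 18, 43]
  43 > parent 25 at index 1, swap → [29, 43, 22, 18, 25]
  43 > parent 29 at index 0, swap → [43, 29, 22, 18, 25]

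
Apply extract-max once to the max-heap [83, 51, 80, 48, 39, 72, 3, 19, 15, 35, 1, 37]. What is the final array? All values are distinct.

remove root 83; move last element 37 to root → [37, 51, 80, 48, 39, 72, 3, 19, 15, 35, 1]
37 vs larger child 80 at index 2, swap → [80, 51, 37, 48, 39, 72, 3, 19, 15, 35, 1]
37 vs larger child 72 at index 5, swap → [80, 51, 72, 48, 39, 37, 3, 19, 15, 35, 1]

[80, 51, 72, 48, 39, 37, 3, 19, 15, 35, 1]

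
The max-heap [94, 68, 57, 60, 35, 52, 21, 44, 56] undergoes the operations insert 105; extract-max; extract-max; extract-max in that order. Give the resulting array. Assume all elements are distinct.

insert 105:
  append 105 at index 9 → [94, 68, 57, 60, 35, 52, 21, 44, 56, 105]
  105 > parent 35 at index 4, swap → [94, 68, 57, 60, 105, 52, 21, 44, 56, 35]
  105 > parent 68 at index 1, swap → [94, 105, 57, 60, 68, 52, 21, 44, 56, 35]
  105 > parent 94 at index 0, swap → [105, 94, 57, 60, 68, 52, 21, 44, 56, 35]
extract-max → returns 105:
  remove root 105; move last element 35 to root → [35, 94, 57, 60, 68, 52, 21, 44, 56]
  35 vs larger child 94 at index 1, swap → [94, 35, 57, 60, 68, 52, 21, 44, 56]
  35 vs larger child 68 at index 4, swap → [94, 68, 57, 60, 35, 52, 21, 44, 56]
extract-max → returns 94:
  remove root 94; move last element 56 to root → [56, 68, 57, 60, 35, 52, 21, 44]
  56 vs larger child 68 at index 1, swap → [68, 56, 57, 60, 35, 52, 21, 44]
  56 vs larger child 60 at index 3, swap → [68, 60, 57, 56, 35, 52, 21, 44]
extract-max → returns 68:
  remove root 68; move last element 44 to root → [44, 60, 57, 56, 35, 52, 21]
  44 vs larger child 60 at index 1, swap → [60, 44, 57, 56, 35, 52, 21]
  44 vs larger child 56 at index 3, swap → [60, 56, 57, 44, 35, 52, 21]

[60, 56, 57, 44, 35, 52, 21]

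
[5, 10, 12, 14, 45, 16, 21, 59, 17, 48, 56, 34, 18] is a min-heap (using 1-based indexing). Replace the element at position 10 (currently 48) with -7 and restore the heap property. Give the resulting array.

set index 10 from 48 to -7 → [5, 10, 12, 14, 45, 16, 21, 59, 17, -7, 56, 34, 18]
-7 < parent 45 at index 5, swap → [5, 10, 12, 14, -7, 16, 21, 59, 17, 45, 56, 34, 18]
-7 < parent 10 at index 2, swap → [5, -7, 12, 14, 10, 16, 21, 59, 17, 45, 56, 34, 18]
-7 < parent 5 at index 1, swap → [-7, 5, 12, 14, 10, 16, 21, 59, 17, 45, 56, 34, 18]

[-7, 5, 12, 14, 10, 16, 21, 59, 17, 45, 56, 34, 18]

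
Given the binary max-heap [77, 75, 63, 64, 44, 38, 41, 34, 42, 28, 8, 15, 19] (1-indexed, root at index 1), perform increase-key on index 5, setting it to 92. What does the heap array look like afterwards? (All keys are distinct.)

set index 5 from 44 to 92 → [77, 75, 63, 64, 92, 38, 41, 34, 42, 28, 8, 15, 19]
92 > parent 75 at index 2, swap → [77, 92, 63, 64, 75, 38, 41, 34, 42, 28, 8, 15, 19]
92 > parent 77 at index 1, swap → [92, 77, 63, 64, 75, 38, 41, 34, 42, 28, 8, 15, 19]

[92, 77, 63, 64, 75, 38, 41, 34, 42, 28, 8, 15, 19]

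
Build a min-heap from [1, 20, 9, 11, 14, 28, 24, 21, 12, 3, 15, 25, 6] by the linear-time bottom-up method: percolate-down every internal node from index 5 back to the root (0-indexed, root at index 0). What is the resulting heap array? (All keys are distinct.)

[1, 3, 6, 11, 14, 9, 24, 21, 12, 20, 15, 25, 28]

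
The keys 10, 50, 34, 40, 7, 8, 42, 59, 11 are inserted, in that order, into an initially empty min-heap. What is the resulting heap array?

[7, 10, 8, 11, 40, 34, 42, 59, 50]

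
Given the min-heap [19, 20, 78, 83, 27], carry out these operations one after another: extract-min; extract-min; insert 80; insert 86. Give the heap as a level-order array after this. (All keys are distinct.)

[27, 80, 78, 83, 86]

extract-min → returns 19:
  remove root 19; move last element 27 to root → [27, 20, 78, 83]
  27 vs smaller child 20 at index 1, swap → [20, 27, 78, 83]
extract-min → returns 20:
  remove root 20; move last element 83 to root → [83, 27, 78]
  83 vs smaller child 27 at index 1, swap → [27, 83, 78]
insert 80:
  append 80 at index 3 → [27, 83, 78, 80]
  80 < parent 83 at index 1, swap → [27, 80, 78, 83]
insert 86:
  append 86 at index 4 → [27, 80, 78, 83, 86] (no swap needed)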